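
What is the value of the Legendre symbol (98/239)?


p = 239 is prime, so compute (98/239) with the reciprocity algorithm (Jacobi-symbol steps: pull out 2s via (2/n), flip via reciprocity, reduce):
  pull out 2: (2/239) = +1  (since 239 mod 8 = 7)
  reciprocity: (49/239) -> +(239/49)
  reduce: (43/49)
  reciprocity: (43/49) -> +(49/43)
  reduce: (6/43)
  pull out 2: (2/43) = -1  (since 43 mod 8 = 3)
  reciprocity: (3/43) -> -(43/3)
  reduce: (1/3)
  (1/3) = 1
Product of signs = 1
(98/239) = 1

1


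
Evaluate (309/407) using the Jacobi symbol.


Compute (309/407) via quadratic reciprocity:
  reciprocity: (309/407) -> +(407/309)
  reduce: (98/309)
  pull out 2: (2/309) = -1  (since 309 mod 8 = 5)
  reciprocity: (49/309) -> +(309/49)
  reduce: (15/49)
  reciprocity: (15/49) -> +(49/15)
  reduce: (4/15)
  pull out 2: (2/15) = +1  (since 15 mod 8 = 7)
  pull out 2: (2/15) = +1  (since 15 mod 8 = 7)
  (1/15) = 1
Product of signs = -1

-1


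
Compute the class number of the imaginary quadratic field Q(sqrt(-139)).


K = Q(sqrt(-139)). d mod 4 = 1, so D = disc(K) = d = -139
h(K) equals the number of primitive reduced positive-definite forms (a, b, c) = a*x^2 + b*x*y + c*y^2 with b^2 - 4ac = D,
where reduced means |b| <= a <= c, with b >= 0 whenever |b| = a or a = c, and primitive means gcd(a, b, c) = 1.
Reduced forces 3a^2 <= |D| = 139, so 1 <= a <= 6; b must have the parity of D, and c = (b^2 - D)/(4a) must be an integer >= a.
Enumerate a = 1..6, b in [-a, a]:
  a=1: (1, 1, 35)  [1]
  a=2..4: none
  a=5: (5, -1, 7), (5, 1, 7)  [2]
  a=6: none
Total reduced forms: 1 + 2 = 3
h = 3

3


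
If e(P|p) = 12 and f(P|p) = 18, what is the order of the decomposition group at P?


|D_P| = e * f
= 12 * 18
= 216

216


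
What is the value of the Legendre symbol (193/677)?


p = 677 is prime, so compute (193/677) with the reciprocity algorithm (Jacobi-symbol steps: pull out 2s via (2/n), flip via reciprocity, reduce):
  reciprocity: (193/677) -> +(677/193)
  reduce: (98/193)
  pull out 2: (2/193) = +1  (since 193 mod 8 = 1)
  reciprocity: (49/193) -> +(193/49)
  reduce: (46/49)
  pull out 2: (2/49) = +1  (since 49 mod 8 = 1)
  reciprocity: (23/49) -> +(49/23)
  reduce: (3/23)
  reciprocity: (3/23) -> -(23/3)
  reduce: (2/3)
  pull out 2: (2/3) = -1  (since 3 mod 8 = 3)
  (1/3) = 1
Product of signs = 1
(193/677) = 1

1


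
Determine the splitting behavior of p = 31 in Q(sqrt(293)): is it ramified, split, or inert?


K = Q(sqrt(293)). Since d mod 4 = 1, disc(K) = 293.
Check p | disc: 293 mod 31 = 14.
p does not divide disc. Compute Legendre symbol (d/p):
14^((31-1)/2) mod 31 = 1
(d/p) = 1, so p splits: (p) = P*P' with e=1, f=1, g=2.
Therefore p is split.

split


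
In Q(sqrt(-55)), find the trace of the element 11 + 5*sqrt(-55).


Tr(a + b*sqrt(d)) = (a + b*sqrt(d)) + (a - b*sqrt(d)) = 2a
= 2 * (11)
= 22

22


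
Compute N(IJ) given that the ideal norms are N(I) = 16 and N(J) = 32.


N(IJ) = N(I) * N(J)
= 16 * 32
= 512

512


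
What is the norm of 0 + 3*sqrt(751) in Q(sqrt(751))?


N(a + b*sqrt(d)) = a^2 - d*b^2
= (0)^2 - (751)*(3)^2
= 0 - 6759
= -6759

-6759


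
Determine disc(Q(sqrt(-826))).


For K = Q(sqrt(d)) with d squarefree: disc(K) = d if d = 1 mod 4, and disc(K) = 4d if d = 2 or 3 mod 4.
Here d = -826, and d mod 4 = 2.
d = 2 mod 4, not 1 (O_K = Z[sqrt(d)]), so disc(K) = 4d = 4 * (-826) = -3304

-3304


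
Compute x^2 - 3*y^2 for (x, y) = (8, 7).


x^2 - d*y^2
= 8^2 - 3*7^2
= 64 - 147
= -83

-83


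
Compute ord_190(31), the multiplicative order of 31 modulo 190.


We want ord_190(31), the smallest k >= 1 with 31^k = 1 mod 190.
n = 190 = 2 * 5 * 19, phi(190) = 72; the order divides phi(n).
Divisors of 72: 1, 2, 3, 4, 6, 8, 9, 12, 18, 24, 36, 72
Repeated squaring mod 190: 31^1 = 31, 31^2 = 11, 31^4 = 121, 31^8 = 11, 31^16 = 121, 31^32 = 11, 31^64 = 121
Test divisors in increasing order:
  k=1: 31^1 = 31 mod 190
  k=2: 31^2 = 11 mod 190
  k=3: 31^3 = 11 * 31 = 151 mod 190
  k=4: 31^4 = 121 mod 190
  k=6: 31^6 = 121 * 11 = 1 mod 190  <- first divisor giving 1
Order = 6

6


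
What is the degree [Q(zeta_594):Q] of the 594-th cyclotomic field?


The degree equals Euler's totient phi(594).
594 = 2 * 3^3 * 11
phi(594) = 180

180


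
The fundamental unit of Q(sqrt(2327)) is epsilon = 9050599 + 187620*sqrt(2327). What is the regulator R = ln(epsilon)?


epsilon = 9050599 + 187620*sqrt(2327)
= 1.8101e+07
R = ln(1.8101e+07)
= 16.7115

16.7115


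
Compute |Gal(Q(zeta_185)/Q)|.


|Gal(Q(zeta_185)/Q)| = phi(185)
= 144

144


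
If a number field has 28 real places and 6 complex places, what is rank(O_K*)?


By Dirichlet's unit theorem:
rank = r1 + r2 - 1
= 28 + 6 - 1
= 33

33


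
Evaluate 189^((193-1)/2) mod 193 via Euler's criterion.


p = 193 is prime and the exponent is (p-1)/2 = 96, so by Euler's criterion 189^96 = (189/193) = +1 or -1 mod 193.
Compute by square-and-multiply:
  96 = 64 + 32 (binary 1100000)
  Repeated squaring mod 193: 189^1 = 189, 189^2 = 16, 189^4 = 63, 189^8 = 109, 189^16 = 108, 189^32 = 84, 189^64 = 108
  189^96 = 189^64 * 189^32 = 108 * 84 mod 193
    108 * 84 = 9072 = 1 mod 193
  189^96 = 1 mod 193
Result 1: 189 is a quadratic residue mod 193.
189^96 mod 193 = 1

1


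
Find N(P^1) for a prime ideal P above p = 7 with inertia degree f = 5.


N(P^a) = p^(a*f)
= 7^(1*5)
= 7^5
= 16807

16807


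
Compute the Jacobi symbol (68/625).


Compute (68/625) via quadratic reciprocity:
  pull out 2: (2/625) = +1  (since 625 mod 8 = 1)
  pull out 2: (2/625) = +1  (since 625 mod 8 = 1)
  reciprocity: (17/625) -> +(625/17)
  reduce: (13/17)
  reciprocity: (13/17) -> +(17/13)
  reduce: (4/13)
  pull out 2: (2/13) = -1  (since 13 mod 8 = 5)
  pull out 2: (2/13) = -1  (since 13 mod 8 = 5)
  (1/13) = 1
Product of signs = 1

1


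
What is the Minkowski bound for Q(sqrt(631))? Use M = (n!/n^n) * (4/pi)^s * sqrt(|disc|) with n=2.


d = 631, d mod 4 = 3, so disc(K) = 4d = 2524; |disc(K)| = 2524
Real quadratic field, so n = 2, s = r2 = 0, r1 = 2
M = (n!/n^n) * (4/pi)^s * sqrt(|disc(K)|) = (2!/2^2) * (4/pi)^0 * sqrt(2524)
= 0.5 * 1.000000 * 50.239427
= 25.1197

25.1197


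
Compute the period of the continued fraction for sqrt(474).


Run the CF algorithm for sqrt(474).
a_0 = floor(sqrt(474)) = 21; set m_0=0, q_0=1.
Recurrence: m' = q*a - m,  q' = (d - m'^2)/q,  a' = floor((a_0 + m')/q').
  step 1: m=21, q=33, a=1
  step 2: m=12, q=10, a=3
  step 3: m=18, q=15, a=2
  step 4: m=12, q=22, a=1
  step 5: m=10, q=17, a=1
  step 6: m=7, q=25, a=1
  step 7: m=18, q=6, a=6
  step 8: m=18, q=25, a=1
  step 9: m=7, q=17, a=1
  step 10: m=10, q=22, a=1
  step 11: m=12, q=15, a=2
  step 12: m=18, q=10, a=3
  step 13: m=12, q=33, a=1
  step 14: m=21, q=1, a=42
a_14 = 2*a_0 = 42, so the period closes here.
sqrt(474) = [21; 1, 3, 2, 1, 1, 1, 6, 1, 1, 1, 2, 3, 1, 42]
Period length = 14

14


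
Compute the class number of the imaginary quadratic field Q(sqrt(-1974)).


K = Q(sqrt(-1974)). d mod 4 = 2, so D = disc(K) = 4d = -7896
h(K) equals the number of primitive reduced positive-definite forms (a, b, c) = a*x^2 + b*x*y + c*y^2 with b^2 - 4ac = D,
where reduced means |b| <= a <= c, with b >= 0 whenever |b| = a or a = c, and primitive means gcd(a, b, c) = 1.
Reduced forces 3a^2 <= |D| = 7896, so 1 <= a <= 51; b must have the parity of D, and c = (b^2 - D)/(4a) must be an integer >= a.
Enumerate a = 1..51, b in [-a, a]:
  a=1: (1, 0, 1974)  [1]
  a=2: (2, 0, 987)  [1]
  a=3: (3, 0, 658)  [1]
  a=4: none
  a=5: (5, -2, 395), (5, 2, 395)  [2]
  a=6: (6, 0, 329)  [1]
  a=7: (7, 0, 282)  [1]
  a=8..9: none
  a=10: (10, -8, 199), (10, 8, 199)  [2]
  a=11..13: none
  a=14: (14, 0, 141)  [1]
  a=15: (15, -12, 134), (15, 12, 134)  [2]
  a=16: none
  a=17: (17, -14, 119), (17, 14, 119)  [2]
  a=18..20: none
  a=21: (21, 0, 94)  [1]
  a=22: none
  a=23: (23, -4, 86), (23, 4, 86)  [2]
  a=24: none
  a=25: (25, -2, 79), (25, 2, 79)  [2]
  a=26..29: none
  a=30: (30, -12, 67), (30, 12, 67)  [2]
  a=31: (31, -28, 70), (31, 28, 70)  [2]
  a=32..33: none
  a=34: (34, -20, 61), (34, 20, 61)  [2]
  a=35: (35, -28, 62), (35, 28, 62)  [2]
  a=36..41: none
  a=42: (42, 0, 47)  [1]
  a=43: (43, -4, 46), (43, 4, 46)  [2]
  a=44..49: none
  a=50: (50, -48, 51), (50, 48, 51)  [2]
  a=51: none
Total reduced forms: 1 + 1 + 1 + 2 + 1 + 1 + 2 + 1 + 2 + 2 + 1 + 2 + 2 + 2 + 2 + 2 + 2 + 1 + 2 + 2 = 32
h = 32

32


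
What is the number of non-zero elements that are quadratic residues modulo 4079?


For prime p, the number of non-zero quadratic residues is (p-1)/2.
= (4079-1)/2
= 2039

2039


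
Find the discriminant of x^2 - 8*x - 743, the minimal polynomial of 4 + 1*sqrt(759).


The element 4 + 1*sqrt(759) has minimal polynomial:
x^2 - 8*x - 743
Discriminant = (-8)^2 - 4*(-743)
= 64 + 2972
= 3036

3036


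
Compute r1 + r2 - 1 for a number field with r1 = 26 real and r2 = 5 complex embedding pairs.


By Dirichlet's unit theorem:
rank = r1 + r2 - 1
= 26 + 5 - 1
= 30

30


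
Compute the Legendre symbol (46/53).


p = 53 is prime, so compute (46/53) with the reciprocity algorithm (Jacobi-symbol steps: pull out 2s via (2/n), flip via reciprocity, reduce):
  pull out 2: (2/53) = -1  (since 53 mod 8 = 5)
  reciprocity: (23/53) -> +(53/23)
  reduce: (7/23)
  reciprocity: (7/23) -> -(23/7)
  reduce: (2/7)
  pull out 2: (2/7) = +1  (since 7 mod 8 = 7)
  (1/7) = 1
Product of signs = 1
(46/53) = 1

1


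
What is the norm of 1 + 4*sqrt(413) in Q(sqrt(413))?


N(a + b*sqrt(d)) = a^2 - d*b^2
= (1)^2 - (413)*(4)^2
= 1 - 6608
= -6607

-6607


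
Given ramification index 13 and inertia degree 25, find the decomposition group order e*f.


|D_P| = e * f
= 13 * 25
= 325

325


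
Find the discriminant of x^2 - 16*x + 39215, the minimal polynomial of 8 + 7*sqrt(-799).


The element 8 + 7*sqrt(-799) has minimal polynomial:
x^2 - 16*x + 39215
Discriminant = (-16)^2 - 4*(39215)
= 256 - 156860
= -156604

-156604


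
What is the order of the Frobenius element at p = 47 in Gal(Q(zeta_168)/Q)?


The Frobenius at p in Gal(Q(zeta_n)/Q) = (Z/nZ)* is the class of p, so its order is ord_168(47), the smallest k >= 1 with 47^k = 1 mod 168.
n = 168 = 2^3 * 3 * 7, phi(168) = 48; the order divides phi(n).
Divisors of 48: 1, 2, 3, 4, 6, 8, 12, 16, 24, 48
Repeated squaring mod 168: 47^1 = 47, 47^2 = 25, 47^4 = 121, 47^8 = 25, 47^16 = 121, 47^32 = 25
Test divisors in increasing order:
  k=1: 47^1 = 47 mod 168
  k=2: 47^2 = 25 mod 168
  k=3: 47^3 = 25 * 47 = 167 mod 168
  k=4: 47^4 = 121 mod 168
  k=6: 47^6 = 121 * 25 = 1 mod 168  <- first divisor giving 1
Order = 6

6


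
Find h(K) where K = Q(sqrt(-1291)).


K = Q(sqrt(-1291)). d mod 4 = 1, so D = disc(K) = d = -1291
h(K) equals the number of primitive reduced positive-definite forms (a, b, c) = a*x^2 + b*x*y + c*y^2 with b^2 - 4ac = D,
where reduced means |b| <= a <= c, with b >= 0 whenever |b| = a or a = c, and primitive means gcd(a, b, c) = 1.
Reduced forces 3a^2 <= |D| = 1291, so 1 <= a <= 20; b must have the parity of D, and c = (b^2 - D)/(4a) must be an integer >= a.
Enumerate a = 1..20, b in [-a, a]:
  a=1: (1, 1, 323)  [1]
  a=2..4: none
  a=5: (5, -3, 65), (5, 3, 65)  [2]
  a=6: none
  a=7: (7, -5, 47), (7, 5, 47)  [2]
  a=8..12: none
  a=13: (13, -3, 25), (13, 3, 25)  [2]
  a=14..16: none
  a=17: (17, -1, 19), (17, 1, 19)  [2]
  a=18..20: none
Total reduced forms: 1 + 2 + 2 + 2 + 2 = 9
h = 9

9


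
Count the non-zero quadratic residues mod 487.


For prime p, the number of non-zero quadratic residues is (p-1)/2.
= (487-1)/2
= 243

243


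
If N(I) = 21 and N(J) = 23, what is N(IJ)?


N(IJ) = N(I) * N(J)
= 21 * 23
= 483

483


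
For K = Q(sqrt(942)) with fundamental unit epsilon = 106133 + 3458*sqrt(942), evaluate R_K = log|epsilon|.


epsilon = 106133 + 3458*sqrt(942)
= 212266.0000
R = ln(212266.0000)
= 12.2656

12.2656


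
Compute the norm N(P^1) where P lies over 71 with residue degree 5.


N(P^a) = p^(a*f)
= 71^(1*5)
= 71^5
= 1804229351

1804229351


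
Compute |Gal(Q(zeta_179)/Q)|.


|Gal(Q(zeta_179)/Q)| = phi(179)
= 178

178


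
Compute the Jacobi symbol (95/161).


Compute (95/161) via quadratic reciprocity:
  reciprocity: (95/161) -> +(161/95)
  reduce: (66/95)
  pull out 2: (2/95) = +1  (since 95 mod 8 = 7)
  reciprocity: (33/95) -> +(95/33)
  reduce: (29/33)
  reciprocity: (29/33) -> +(33/29)
  reduce: (4/29)
  pull out 2: (2/29) = -1  (since 29 mod 8 = 5)
  pull out 2: (2/29) = -1  (since 29 mod 8 = 5)
  (1/29) = 1
Product of signs = 1

1


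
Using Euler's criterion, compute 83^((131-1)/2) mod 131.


p = 131 is prime and the exponent is (p-1)/2 = 65, so by Euler's criterion 83^65 = (83/131) = +1 or -1 mod 131.
Compute by square-and-multiply:
  65 = 64 + 1 (binary 1000001)
  Repeated squaring mod 131: 83^1 = 83, 83^2 = 77, 83^4 = 34, 83^8 = 108, 83^16 = 5, 83^32 = 25, 83^64 = 101
  83^65 = 83^64 * 83^1 = 101 * 83 mod 131
    101 * 83 = 8383 = 130 mod 131
  83^65 = 130 mod 131
Result 130 = p - 1 = -1 mod 131: 83 is a quadratic non-residue mod 131. As a residue in [0, p-1] the value is 130.
83^65 mod 131 = 130

130


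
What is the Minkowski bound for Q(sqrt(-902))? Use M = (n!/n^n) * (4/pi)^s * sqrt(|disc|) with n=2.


d = -902, d mod 4 = 2, so disc(K) = 4d = -3608; |disc(K)| = 3608
Imaginary quadratic field, so n = 2, s = r2 = 1, r1 = 0
M = (n!/n^n) * (4/pi)^s * sqrt(|disc(K)|) = (2!/2^2) * (4/pi)^1 * sqrt(3608)
= 0.5 * 1.273240 * 60.066630
= 38.2396

38.2396


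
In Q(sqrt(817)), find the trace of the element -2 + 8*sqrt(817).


Tr(a + b*sqrt(d)) = (a + b*sqrt(d)) + (a - b*sqrt(d)) = 2a
= 2 * (-2)
= -4

-4


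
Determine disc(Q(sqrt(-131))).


For K = Q(sqrt(d)) with d squarefree: disc(K) = d if d = 1 mod 4, and disc(K) = 4d if d = 2 or 3 mod 4.
Here d = -131, and d mod 4 = 1.
d = 1 mod 4 (O_K = Z[(1+sqrt(d))/2]), so disc(K) = d = -131

-131


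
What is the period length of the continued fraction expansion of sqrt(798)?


Run the CF algorithm for sqrt(798).
a_0 = floor(sqrt(798)) = 28; set m_0=0, q_0=1.
Recurrence: m' = q*a - m,  q' = (d - m'^2)/q,  a' = floor((a_0 + m')/q').
  step 1: m=28, q=14, a=4
  step 2: m=28, q=1, a=56
a_2 = 2*a_0 = 56, so the period closes here.
sqrt(798) = [28; 4, 56]
Period length = 2

2


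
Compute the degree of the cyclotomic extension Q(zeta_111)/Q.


The degree equals Euler's totient phi(111).
111 = 3 * 37
phi(111) = 72

72


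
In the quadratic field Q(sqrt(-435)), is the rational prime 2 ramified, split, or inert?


K = Q(sqrt(-435)). Since d mod 4 = 1, disc(K) = -435.
Check p | disc: -435 mod 2 = 1.
p=2 does not divide disc (d is 1 mod 4). 2 splits iff d = 1 mod 8.
d mod 8 = 5, so (d/2) = -1.
(d/p) = -1, so p is inert: (p) stays prime with e=1, f=2, g=1.
Therefore p is inert.

inert


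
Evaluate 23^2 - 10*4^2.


x^2 - d*y^2
= 23^2 - 10*4^2
= 529 - 160
= 369

369


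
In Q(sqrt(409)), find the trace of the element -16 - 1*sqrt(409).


Tr(a + b*sqrt(d)) = (a + b*sqrt(d)) + (a - b*sqrt(d)) = 2a
= 2 * (-16)
= -32

-32


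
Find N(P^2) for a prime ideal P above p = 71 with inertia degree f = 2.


N(P^a) = p^(a*f)
= 71^(2*2)
= 71^4
= 25411681

25411681


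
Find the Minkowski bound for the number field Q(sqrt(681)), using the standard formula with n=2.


d = 681, d mod 4 = 1, so disc(K) = d = 681; |disc(K)| = 681
Real quadratic field, so n = 2, s = r2 = 0, r1 = 2
M = (n!/n^n) * (4/pi)^s * sqrt(|disc(K)|) = (2!/2^2) * (4/pi)^0 * sqrt(681)
= 0.5 * 1.000000 * 26.095977
= 13.0480

13.0480


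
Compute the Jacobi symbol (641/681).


Compute (641/681) via quadratic reciprocity:
  reciprocity: (641/681) -> +(681/641)
  reduce: (40/641)
  pull out 2: (2/641) = +1  (since 641 mod 8 = 1)
  pull out 2: (2/641) = +1  (since 641 mod 8 = 1)
  pull out 2: (2/641) = +1  (since 641 mod 8 = 1)
  reciprocity: (5/641) -> +(641/5)
  reduce: (1/5)
  (1/5) = 1
Product of signs = 1

1


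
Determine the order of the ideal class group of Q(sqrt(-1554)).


K = Q(sqrt(-1554)). d mod 4 = 2, so D = disc(K) = 4d = -6216
h(K) equals the number of primitive reduced positive-definite forms (a, b, c) = a*x^2 + b*x*y + c*y^2 with b^2 - 4ac = D,
where reduced means |b| <= a <= c, with b >= 0 whenever |b| = a or a = c, and primitive means gcd(a, b, c) = 1.
Reduced forces 3a^2 <= |D| = 6216, so 1 <= a <= 45; b must have the parity of D, and c = (b^2 - D)/(4a) must be an integer >= a.
Enumerate a = 1..45, b in [-a, a]:
  a=1: (1, 0, 1554)  [1]
  a=2: (2, 0, 777)  [1]
  a=3: (3, 0, 518)  [1]
  a=4: none
  a=5: (5, -2, 311), (5, 2, 311)  [2]
  a=6: (6, 0, 259)  [1]
  a=7: (7, 0, 222)  [1]
  a=8..9: none
  a=10: (10, -8, 157), (10, 8, 157)  [2]
  a=11..13: none
  a=14: (14, 0, 111)  [1]
  a=15: (15, -12, 106), (15, 12, 106)  [2]
  a=16..18: none
  a=19: (19, -4, 82), (19, 4, 82)  [2]
  a=20: none
  a=21: (21, 0, 74)  [1]
  a=22..24: none
  a=25: (25, -22, 67), (25, 22, 67)  [2]
  a=26..29: none
  a=30: (30, -12, 53), (30, 12, 53)  [2]
  a=31..34: none
  a=35: (35, -28, 50), (35, 28, 50)  [2]
  a=36: none
  a=37: (37, 0, 42)  [1]
  a=38: (38, -4, 41), (38, 4, 41)  [2]
  a=39..45: none
Total reduced forms: 1 + 1 + 1 + 2 + 1 + 1 + 2 + 1 + 2 + 2 + 1 + 2 + 2 + 2 + 1 + 2 = 24
h = 24

24


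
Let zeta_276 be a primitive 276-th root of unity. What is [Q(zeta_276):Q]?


The degree equals Euler's totient phi(276).
276 = 2^2 * 3 * 23
phi(276) = 88

88


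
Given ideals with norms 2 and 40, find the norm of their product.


N(IJ) = N(I) * N(J)
= 2 * 40
= 80

80


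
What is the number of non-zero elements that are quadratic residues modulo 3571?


For prime p, the number of non-zero quadratic residues is (p-1)/2.
= (3571-1)/2
= 1785

1785


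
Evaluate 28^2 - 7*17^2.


x^2 - d*y^2
= 28^2 - 7*17^2
= 784 - 2023
= -1239

-1239


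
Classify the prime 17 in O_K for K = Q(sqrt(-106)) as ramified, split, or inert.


K = Q(sqrt(-106)). Since d mod 4 = 2, disc(K) = -424.
Check p | disc: -424 mod 17 = 1.
p does not divide disc. Compute Legendre symbol (d/p):
13^((17-1)/2) mod 17 = 1
(d/p) = 1, so p splits: (p) = P*P' with e=1, f=1, g=2.
Therefore p is split.

split


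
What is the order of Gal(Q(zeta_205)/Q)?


|Gal(Q(zeta_205)/Q)| = phi(205)
= 160

160


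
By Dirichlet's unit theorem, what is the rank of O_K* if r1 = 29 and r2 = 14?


By Dirichlet's unit theorem:
rank = r1 + r2 - 1
= 29 + 14 - 1
= 42

42


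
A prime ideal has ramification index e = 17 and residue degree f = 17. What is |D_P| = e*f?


|D_P| = e * f
= 17 * 17
= 289

289


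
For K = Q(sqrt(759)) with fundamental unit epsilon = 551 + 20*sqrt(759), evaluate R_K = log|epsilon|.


epsilon = 551 + 20*sqrt(759)
= 1101.9991
R = ln(1101.9991)
= 7.0049

7.0049


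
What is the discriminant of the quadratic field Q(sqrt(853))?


For K = Q(sqrt(d)) with d squarefree: disc(K) = d if d = 1 mod 4, and disc(K) = 4d if d = 2 or 3 mod 4.
Here d = 853, and d mod 4 = 1.
d = 1 mod 4 (O_K = Z[(1+sqrt(d))/2]), so disc(K) = d = 853

853


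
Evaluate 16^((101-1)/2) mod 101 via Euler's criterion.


p = 101 is prime and the exponent is (p-1)/2 = 50, so by Euler's criterion 16^50 = (16/101) = +1 or -1 mod 101.
Compute by square-and-multiply:
  50 = 32 + 16 + 2 (binary 110010)
  Repeated squaring mod 101: 16^1 = 16, 16^2 = 54, 16^4 = 88, 16^8 = 68, 16^16 = 79, 16^32 = 80
  16^50 = 16^32 * 16^16 * 16^2 = 80 * 79 * 54 mod 101
    80 * 79 = 6320 = 58 mod 101
    58 * 54 = 3132 = 1 mod 101
  16^50 = 1 mod 101
Result 1: 16 is a quadratic residue mod 101.
16^50 mod 101 = 1

1


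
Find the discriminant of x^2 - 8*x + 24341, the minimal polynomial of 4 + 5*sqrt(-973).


The element 4 + 5*sqrt(-973) has minimal polynomial:
x^2 - 8*x + 24341
Discriminant = (-8)^2 - 4*(24341)
= 64 - 97364
= -97300

-97300


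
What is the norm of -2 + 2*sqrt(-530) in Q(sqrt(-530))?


N(a + b*sqrt(d)) = a^2 - d*b^2
= (-2)^2 - (-530)*(2)^2
= 4 + 2120
= 2124

2124


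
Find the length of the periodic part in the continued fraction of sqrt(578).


Run the CF algorithm for sqrt(578).
a_0 = floor(sqrt(578)) = 24; set m_0=0, q_0=1.
Recurrence: m' = q*a - m,  q' = (d - m'^2)/q,  a' = floor((a_0 + m')/q').
  step 1: m=24, q=2, a=24
  step 2: m=24, q=1, a=48
a_2 = 2*a_0 = 48, so the period closes here.
sqrt(578) = [24; 24, 48]
Period length = 2

2


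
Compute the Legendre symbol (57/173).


p = 173 is prime, so compute (57/173) with the reciprocity algorithm (Jacobi-symbol steps: pull out 2s via (2/n), flip via reciprocity, reduce):
  reciprocity: (57/173) -> +(173/57)
  reduce: (2/57)
  pull out 2: (2/57) = +1  (since 57 mod 8 = 1)
  (1/57) = 1
Product of signs = 1
(57/173) = 1

1


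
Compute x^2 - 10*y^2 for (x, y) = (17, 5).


x^2 - d*y^2
= 17^2 - 10*5^2
= 289 - 250
= 39

39


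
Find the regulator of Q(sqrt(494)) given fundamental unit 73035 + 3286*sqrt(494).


epsilon = 73035 + 3286*sqrt(494)
= 146070.0000
R = ln(146070.0000)
= 11.8918

11.8918


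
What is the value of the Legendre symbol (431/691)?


p = 691 is prime, so compute (431/691) with the reciprocity algorithm (Jacobi-symbol steps: pull out 2s via (2/n), flip via reciprocity, reduce):
  reciprocity: (431/691) -> -(691/431)
  reduce: (260/431)
  pull out 2: (2/431) = +1  (since 431 mod 8 = 7)
  pull out 2: (2/431) = +1  (since 431 mod 8 = 7)
  reciprocity: (65/431) -> +(431/65)
  reduce: (41/65)
  reciprocity: (41/65) -> +(65/41)
  reduce: (24/41)
  pull out 2: (2/41) = +1  (since 41 mod 8 = 1)
  pull out 2: (2/41) = +1  (since 41 mod 8 = 1)
  pull out 2: (2/41) = +1  (since 41 mod 8 = 1)
  reciprocity: (3/41) -> +(41/3)
  reduce: (2/3)
  pull out 2: (2/3) = -1  (since 3 mod 8 = 3)
  (1/3) = 1
Product of signs = 1
(431/691) = 1

1


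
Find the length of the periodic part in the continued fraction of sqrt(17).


Run the CF algorithm for sqrt(17).
a_0 = floor(sqrt(17)) = 4; set m_0=0, q_0=1.
Recurrence: m' = q*a - m,  q' = (d - m'^2)/q,  a' = floor((a_0 + m')/q').
  step 1: m=4, q=1, a=8
a_1 = 2*a_0 = 8, so the period closes here.
sqrt(17) = [4; 8]
Period length = 1

1


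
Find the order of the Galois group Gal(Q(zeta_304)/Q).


|Gal(Q(zeta_304)/Q)| = phi(304)
= 144

144


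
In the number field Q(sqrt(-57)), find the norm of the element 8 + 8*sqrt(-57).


N(a + b*sqrt(d)) = a^2 - d*b^2
= (8)^2 - (-57)*(8)^2
= 64 + 3648
= 3712

3712


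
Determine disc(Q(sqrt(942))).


For K = Q(sqrt(d)) with d squarefree: disc(K) = d if d = 1 mod 4, and disc(K) = 4d if d = 2 or 3 mod 4.
Here d = 942, and d mod 4 = 2.
d = 2 mod 4, not 1 (O_K = Z[sqrt(d)]), so disc(K) = 4d = 4 * (942) = 3768

3768


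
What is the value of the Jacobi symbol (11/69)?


Compute (11/69) via quadratic reciprocity:
  reciprocity: (11/69) -> +(69/11)
  reduce: (3/11)
  reciprocity: (3/11) -> -(11/3)
  reduce: (2/3)
  pull out 2: (2/3) = -1  (since 3 mod 8 = 3)
  (1/3) = 1
Product of signs = 1

1


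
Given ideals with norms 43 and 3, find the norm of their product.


N(IJ) = N(I) * N(J)
= 43 * 3
= 129

129


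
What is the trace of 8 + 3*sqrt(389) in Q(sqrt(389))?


Tr(a + b*sqrt(d)) = (a + b*sqrt(d)) + (a - b*sqrt(d)) = 2a
= 2 * (8)
= 16

16


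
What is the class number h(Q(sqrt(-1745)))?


K = Q(sqrt(-1745)). d mod 4 = 3, so D = disc(K) = 4d = -6980
h(K) equals the number of primitive reduced positive-definite forms (a, b, c) = a*x^2 + b*x*y + c*y^2 with b^2 - 4ac = D,
where reduced means |b| <= a <= c, with b >= 0 whenever |b| = a or a = c, and primitive means gcd(a, b, c) = 1.
Reduced forces 3a^2 <= |D| = 6980, so 1 <= a <= 48; b must have the parity of D, and c = (b^2 - D)/(4a) must be an integer >= a.
Enumerate a = 1..48, b in [-a, a]:
  a=1: (1, 0, 1745)  [1]
  a=2: (2, 2, 873)  [1]
  a=3: (3, -2, 582), (3, 2, 582)  [2]
  a=4: none
  a=5: (5, 0, 349)  [1]
  a=6: (6, -2, 291), (6, 2, 291)  [2]
  a=7..8: none
  a=9: (9, -2, 194), (9, 2, 194)  [2]
  a=10: (10, 10, 177)  [1]
  a=11: (11, -4, 159), (11, 4, 159)  [2]
  a=12: none
  a=13: (13, -12, 137), (13, 12, 137)  [2]
  a=14: none
  a=15: (15, -10, 118), (15, 10, 118)  [2]
  a=16..17: none
  a=18: (18, -2, 97), (18, 2, 97)  [2]
  a=19..21: none
  a=22: (22, -18, 83), (22, 18, 83)  [2]
  a=23: (23, -14, 78), (23, 14, 78)  [2]
  a=24..25: none
  a=26: (26, -14, 69), (26, 14, 69)  [2]
  a=27: (27, -16, 67), (27, 16, 67)  [2]
  a=28: none
  a=29: (29, -26, 66), (29, 26, 66)  [2]
  a=30: (30, -10, 59), (30, 10, 59)  [2]
  a=31..32: none
  a=33: (33, -26, 58), (33, -4, 53), (33, 4, 53), (33, 26, 58)  [4]
  a=34..38: none
  a=39: (39, -38, 54), (39, -14, 46), (39, 14, 46), (39, 38, 54)  [4]
  a=40: none
  a=41: (41, -20, 45), (41, 20, 45)  [2]
  a=42..48: none
Total reduced forms: 1 + 1 + 2 + 1 + 2 + 2 + 1 + 2 + 2 + 2 + 2 + 2 + 2 + 2 + 2 + 2 + 2 + 4 + 4 + 2 = 40
h = 40

40


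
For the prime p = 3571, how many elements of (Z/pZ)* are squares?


For prime p, the number of non-zero quadratic residues is (p-1)/2.
= (3571-1)/2
= 1785

1785


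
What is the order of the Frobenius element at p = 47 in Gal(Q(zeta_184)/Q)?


The Frobenius at p in Gal(Q(zeta_n)/Q) = (Z/nZ)* is the class of p, so its order is ord_184(47), the smallest k >= 1 with 47^k = 1 mod 184.
n = 184 = 2^3 * 23, phi(184) = 88; the order divides phi(n).
Divisors of 88: 1, 2, 4, 8, 11, 22, 44, 88
Repeated squaring mod 184: 47^1 = 47, 47^2 = 1, 47^4 = 1, 47^8 = 1, 47^16 = 1, 47^32 = 1, 47^64 = 1
Test divisors in increasing order:
  k=1: 47^1 = 47 mod 184
  k=2: 47^2 = 1 mod 184  <- first divisor giving 1
Order = 2

2


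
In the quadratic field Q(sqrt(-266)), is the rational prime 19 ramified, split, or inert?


K = Q(sqrt(-266)). Since d mod 4 = 2, disc(K) = -1064.
Check p | disc: -1064 mod 19 = 0.
p divides disc, so p ramifies: (p) = P^2 with e=2, f=1, g=1.
Therefore p is ramified.

ramified


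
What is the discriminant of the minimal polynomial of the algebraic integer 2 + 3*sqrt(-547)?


The element 2 + 3*sqrt(-547) has minimal polynomial:
x^2 - 4*x + 4927
Discriminant = (-4)^2 - 4*(4927)
= 16 - 19708
= -19692

-19692


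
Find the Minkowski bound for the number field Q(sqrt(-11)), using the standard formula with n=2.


d = -11, d mod 4 = 1, so disc(K) = d = -11; |disc(K)| = 11
Imaginary quadratic field, so n = 2, s = r2 = 1, r1 = 0
M = (n!/n^n) * (4/pi)^s * sqrt(|disc(K)|) = (2!/2^2) * (4/pi)^1 * sqrt(11)
= 0.5 * 1.273240 * 3.316625
= 2.1114

2.1114


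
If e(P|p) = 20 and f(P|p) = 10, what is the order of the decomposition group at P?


|D_P| = e * f
= 20 * 10
= 200

200


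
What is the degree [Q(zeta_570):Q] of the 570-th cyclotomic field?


The degree equals Euler's totient phi(570).
570 = 2 * 3 * 5 * 19
phi(570) = 144

144


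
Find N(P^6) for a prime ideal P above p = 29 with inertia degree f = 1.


N(P^a) = p^(a*f)
= 29^(6*1)
= 29^6
= 594823321

594823321


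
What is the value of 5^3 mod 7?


p = 7 is prime and the exponent is (p-1)/2 = 3, so by Euler's criterion 5^3 = (5/7) = +1 or -1 mod 7.
Compute by square-and-multiply:
  3 = 2 + 1 (binary 11)
  Repeated squaring mod 7: 5^1 = 5, 5^2 = 4
  5^3 = 5^2 * 5^1 = 4 * 5 mod 7
    4 * 5 = 20 = 6 mod 7
  5^3 = 6 mod 7
Result 6 = p - 1 = -1 mod 7: 5 is a quadratic non-residue mod 7. As a residue in [0, p-1] the value is 6.
5^3 mod 7 = 6

6


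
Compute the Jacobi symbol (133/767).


Compute (133/767) via quadratic reciprocity:
  reciprocity: (133/767) -> +(767/133)
  reduce: (102/133)
  pull out 2: (2/133) = -1  (since 133 mod 8 = 5)
  reciprocity: (51/133) -> +(133/51)
  reduce: (31/51)
  reciprocity: (31/51) -> -(51/31)
  reduce: (20/31)
  pull out 2: (2/31) = +1  (since 31 mod 8 = 7)
  pull out 2: (2/31) = +1  (since 31 mod 8 = 7)
  reciprocity: (5/31) -> +(31/5)
  reduce: (1/5)
  (1/5) = 1
Product of signs = 1

1


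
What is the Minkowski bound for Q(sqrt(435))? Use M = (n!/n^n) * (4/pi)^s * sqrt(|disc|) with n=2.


d = 435, d mod 4 = 3, so disc(K) = 4d = 1740; |disc(K)| = 1740
Real quadratic field, so n = 2, s = r2 = 0, r1 = 2
M = (n!/n^n) * (4/pi)^s * sqrt(|disc(K)|) = (2!/2^2) * (4/pi)^0 * sqrt(1740)
= 0.5 * 1.000000 * 41.713307
= 20.8567

20.8567


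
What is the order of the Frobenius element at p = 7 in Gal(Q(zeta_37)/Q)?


The Frobenius at p in Gal(Q(zeta_n)/Q) = (Z/nZ)* is the class of p, so its order is ord_37(7), the smallest k >= 1 with 7^k = 1 mod 37.
n = 37 = 37, phi(37) = 36; the order divides phi(n).
Divisors of 36: 1, 2, 3, 4, 6, 9, 12, 18, 36
Repeated squaring mod 37: 7^1 = 7, 7^2 = 12, 7^4 = 33, 7^8 = 16, 7^16 = 34, 7^32 = 9
Test divisors in increasing order:
  k=1: 7^1 = 7 mod 37
  k=2: 7^2 = 12 mod 37
  k=3: 7^3 = 12 * 7 = 10 mod 37
  k=4: 7^4 = 33 mod 37
  k=6: 7^6 = 33 * 12 = 26 mod 37
  k=9: 7^9 = 16 * 7 = 1 mod 37  <- first divisor giving 1
Order = 9

9


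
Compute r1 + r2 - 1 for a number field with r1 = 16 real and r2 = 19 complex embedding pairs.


By Dirichlet's unit theorem:
rank = r1 + r2 - 1
= 16 + 19 - 1
= 34

34


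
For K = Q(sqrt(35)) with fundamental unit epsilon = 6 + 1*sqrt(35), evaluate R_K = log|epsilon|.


epsilon = 6 + 1*sqrt(35)
= 11.9161
R = ln(11.9161)
= 2.4779

2.4779


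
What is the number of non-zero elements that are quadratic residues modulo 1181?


For prime p, the number of non-zero quadratic residues is (p-1)/2.
= (1181-1)/2
= 590

590


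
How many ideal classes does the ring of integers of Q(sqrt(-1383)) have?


K = Q(sqrt(-1383)). d mod 4 = 1, so D = disc(K) = d = -1383
h(K) equals the number of primitive reduced positive-definite forms (a, b, c) = a*x^2 + b*x*y + c*y^2 with b^2 - 4ac = D,
where reduced means |b| <= a <= c, with b >= 0 whenever |b| = a or a = c, and primitive means gcd(a, b, c) = 1.
Reduced forces 3a^2 <= |D| = 1383, so 1 <= a <= 21; b must have the parity of D, and c = (b^2 - D)/(4a) must be an integer >= a.
Enumerate a = 1..21, b in [-a, a]:
  a=1: (1, 1, 346)  [1]
  a=2: (2, -1, 173), (2, 1, 173)  [2]
  a=3: (3, 3, 116)  [1]
  a=4: (4, -3, 87), (4, 3, 87)  [2]
  a=5: none
  a=6: (6, -3, 58), (6, 3, 58)  [2]
  a=7: none
  a=8: (8, -5, 44), (8, 5, 44)  [2]
  a=9..10: none
  a=11: (11, -5, 32), (11, 5, 32)  [2]
  a=12: (12, -3, 29), (12, 3, 29)  [2]
  a=13..15: none
  a=16: (16, -5, 22), (16, 5, 22)  [2]
  a=17..18: none
  a=19: (19, -17, 22), (19, 17, 22)  [2]
  a=20..21: none
Total reduced forms: 1 + 2 + 1 + 2 + 2 + 2 + 2 + 2 + 2 + 2 = 18
h = 18

18


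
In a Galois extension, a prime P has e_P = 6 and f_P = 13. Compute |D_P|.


|D_P| = e * f
= 6 * 13
= 78

78


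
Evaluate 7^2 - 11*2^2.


x^2 - d*y^2
= 7^2 - 11*2^2
= 49 - 44
= 5

5


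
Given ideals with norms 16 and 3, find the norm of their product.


N(IJ) = N(I) * N(J)
= 16 * 3
= 48

48


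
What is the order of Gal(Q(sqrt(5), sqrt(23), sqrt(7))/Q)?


The 3 square roots of distinct primes are multiplicatively independent over Q,
so [K:Q] = 2^3 and Gal(K/Q) is isomorphic to (Z/2Z)^3.
|Gal| = 2^3 = 8

8


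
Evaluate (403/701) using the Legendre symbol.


p = 701 is prime, so compute (403/701) with the reciprocity algorithm (Jacobi-symbol steps: pull out 2s via (2/n), flip via reciprocity, reduce):
  reciprocity: (403/701) -> +(701/403)
  reduce: (298/403)
  pull out 2: (2/403) = -1  (since 403 mod 8 = 3)
  reciprocity: (149/403) -> +(403/149)
  reduce: (105/149)
  reciprocity: (105/149) -> +(149/105)
  reduce: (44/105)
  pull out 2: (2/105) = +1  (since 105 mod 8 = 1)
  pull out 2: (2/105) = +1  (since 105 mod 8 = 1)
  reciprocity: (11/105) -> +(105/11)
  reduce: (6/11)
  pull out 2: (2/11) = -1  (since 11 mod 8 = 3)
  reciprocity: (3/11) -> -(11/3)
  reduce: (2/3)
  pull out 2: (2/3) = -1  (since 3 mod 8 = 3)
  (1/3) = 1
Product of signs = 1
(403/701) = 1

1


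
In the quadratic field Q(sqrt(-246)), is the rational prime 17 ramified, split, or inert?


K = Q(sqrt(-246)). Since d mod 4 = 2, disc(K) = -984.
Check p | disc: -984 mod 17 = 2.
p does not divide disc. Compute Legendre symbol (d/p):
9^((17-1)/2) mod 17 = 1
(d/p) = 1, so p splits: (p) = P*P' with e=1, f=1, g=2.
Therefore p is split.

split


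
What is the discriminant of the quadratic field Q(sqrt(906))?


For K = Q(sqrt(d)) with d squarefree: disc(K) = d if d = 1 mod 4, and disc(K) = 4d if d = 2 or 3 mod 4.
Here d = 906, and d mod 4 = 2.
d = 2 mod 4, not 1 (O_K = Z[sqrt(d)]), so disc(K) = 4d = 4 * (906) = 3624

3624


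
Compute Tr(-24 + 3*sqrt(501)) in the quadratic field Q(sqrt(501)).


Tr(a + b*sqrt(d)) = (a + b*sqrt(d)) + (a - b*sqrt(d)) = 2a
= 2 * (-24)
= -48

-48


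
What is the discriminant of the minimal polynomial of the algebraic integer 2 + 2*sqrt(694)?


The element 2 + 2*sqrt(694) has minimal polynomial:
x^2 - 4*x - 2772
Discriminant = (-4)^2 - 4*(-2772)
= 16 + 11088
= 11104

11104


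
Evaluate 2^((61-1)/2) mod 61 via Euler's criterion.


p = 61 is prime and the exponent is (p-1)/2 = 30, so by Euler's criterion 2^30 = (2/61) = +1 or -1 mod 61.
Compute by square-and-multiply:
  30 = 16 + 8 + 4 + 2 (binary 11110)
  Repeated squaring mod 61: 2^1 = 2, 2^2 = 4, 2^4 = 16, 2^8 = 12, 2^16 = 22
  2^30 = 2^16 * 2^8 * 2^4 * 2^2 = 22 * 12 * 16 * 4 mod 61
    22 * 12 = 264 = 20 mod 61
    20 * 16 = 320 = 15 mod 61
    15 * 4 = 60 = 60 mod 61
  2^30 = 60 mod 61
Result 60 = p - 1 = -1 mod 61: 2 is a quadratic non-residue mod 61. As a residue in [0, p-1] the value is 60.
2^30 mod 61 = 60

60


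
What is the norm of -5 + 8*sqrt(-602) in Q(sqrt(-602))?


N(a + b*sqrt(d)) = a^2 - d*b^2
= (-5)^2 - (-602)*(8)^2
= 25 + 38528
= 38553

38553


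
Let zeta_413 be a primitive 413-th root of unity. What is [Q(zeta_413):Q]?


The degree equals Euler's totient phi(413).
413 = 7 * 59
phi(413) = 348

348


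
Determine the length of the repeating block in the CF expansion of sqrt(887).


Run the CF algorithm for sqrt(887).
a_0 = floor(sqrt(887)) = 29; set m_0=0, q_0=1.
Recurrence: m' = q*a - m,  q' = (d - m'^2)/q,  a' = floor((a_0 + m')/q').
  step 1: m=29, q=46, a=1
  step 2: m=17, q=13, a=3
  step 3: m=22, q=31, a=1
  step 4: m=9, q=26, a=1
  step 5: m=17, q=23, a=2
  step 6: m=29, q=2, a=29
  step 7: m=29, q=23, a=2
  step 8: m=17, q=26, a=1
  step 9: m=9, q=31, a=1
  step 10: m=22, q=13, a=3
  step 11: m=17, q=46, a=1
  step 12: m=29, q=1, a=58
a_12 = 2*a_0 = 58, so the period closes here.
sqrt(887) = [29; 1, 3, 1, 1, 2, 29, 2, 1, 1, 3, 1, 58]
Period length = 12

12


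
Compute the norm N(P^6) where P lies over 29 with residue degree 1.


N(P^a) = p^(a*f)
= 29^(6*1)
= 29^6
= 594823321

594823321


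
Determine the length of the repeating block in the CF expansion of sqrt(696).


Run the CF algorithm for sqrt(696).
a_0 = floor(sqrt(696)) = 26; set m_0=0, q_0=1.
Recurrence: m' = q*a - m,  q' = (d - m'^2)/q,  a' = floor((a_0 + m')/q').
  step 1: m=26, q=20, a=2
  step 2: m=14, q=25, a=1
  step 3: m=11, q=23, a=1
  step 4: m=12, q=24, a=1
  step 5: m=12, q=23, a=1
  step 6: m=11, q=25, a=1
  step 7: m=14, q=20, a=2
  step 8: m=26, q=1, a=52
a_8 = 2*a_0 = 52, so the period closes here.
sqrt(696) = [26; 2, 1, 1, 1, 1, 1, 2, 52]
Period length = 8

8


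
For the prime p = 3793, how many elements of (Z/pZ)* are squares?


For prime p, the number of non-zero quadratic residues is (p-1)/2.
= (3793-1)/2
= 1896

1896


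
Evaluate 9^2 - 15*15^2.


x^2 - d*y^2
= 9^2 - 15*15^2
= 81 - 3375
= -3294

-3294


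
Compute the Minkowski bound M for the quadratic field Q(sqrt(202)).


d = 202, d mod 4 = 2, so disc(K) = 4d = 808; |disc(K)| = 808
Real quadratic field, so n = 2, s = r2 = 0, r1 = 2
M = (n!/n^n) * (4/pi)^s * sqrt(|disc(K)|) = (2!/2^2) * (4/pi)^0 * sqrt(808)
= 0.5 * 1.000000 * 28.425341
= 14.2127

14.2127


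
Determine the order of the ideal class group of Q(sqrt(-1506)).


K = Q(sqrt(-1506)). d mod 4 = 2, so D = disc(K) = 4d = -6024
h(K) equals the number of primitive reduced positive-definite forms (a, b, c) = a*x^2 + b*x*y + c*y^2 with b^2 - 4ac = D,
where reduced means |b| <= a <= c, with b >= 0 whenever |b| = a or a = c, and primitive means gcd(a, b, c) = 1.
Reduced forces 3a^2 <= |D| = 6024, so 1 <= a <= 44; b must have the parity of D, and c = (b^2 - D)/(4a) must be an integer >= a.
Enumerate a = 1..44, b in [-a, a]:
  a=1: (1, 0, 1506)  [1]
  a=2: (2, 0, 753)  [1]
  a=3: (3, 0, 502)  [1]
  a=4: none
  a=5: (5, -4, 302), (5, 4, 302)  [2]
  a=6: (6, 0, 251)  [1]
  a=7..9: none
  a=10: (10, -4, 151), (10, 4, 151)  [2]
  a=11: (11, -2, 137), (11, 2, 137)  [2]
  a=12..14: none
  a=15: (15, -6, 101), (15, 6, 101)  [2]
  a=16..21: none
  a=22: (22, -20, 73), (22, 20, 73)  [2]
  a=23: (23, -18, 69), (23, 18, 69)  [2]
  a=24: none
  a=25: (25, -24, 66), (25, 24, 66)  [2]
  a=26..29: none
  a=30: (30, -24, 55), (30, 24, 55)  [2]
  a=31..32: none
  a=33: (33, -24, 50), (33, 24, 50)  [2]
  a=34..36: none
  a=37: (37, -28, 46), (37, 28, 46)  [2]
  a=38..44: none
Total reduced forms: 1 + 1 + 1 + 2 + 1 + 2 + 2 + 2 + 2 + 2 + 2 + 2 + 2 + 2 = 24
h = 24

24


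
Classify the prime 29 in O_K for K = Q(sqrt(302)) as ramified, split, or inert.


K = Q(sqrt(302)). Since d mod 4 = 2, disc(K) = 1208.
Check p | disc: 1208 mod 29 = 19.
p does not divide disc. Compute Legendre symbol (d/p):
12^((29-1)/2) mod 29 = -1
(d/p) = -1, so p is inert: (p) stays prime with e=1, f=2, g=1.
Therefore p is inert.

inert


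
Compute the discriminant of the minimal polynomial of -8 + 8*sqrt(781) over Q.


The element -8 + 8*sqrt(781) has minimal polynomial:
x^2 + 16*x - 49920
Discriminant = (16)^2 - 4*(-49920)
= 256 + 199680
= 199936

199936


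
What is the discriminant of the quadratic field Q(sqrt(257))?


For K = Q(sqrt(d)) with d squarefree: disc(K) = d if d = 1 mod 4, and disc(K) = 4d if d = 2 or 3 mod 4.
Here d = 257, and d mod 4 = 1.
d = 1 mod 4 (O_K = Z[(1+sqrt(d))/2]), so disc(K) = d = 257

257


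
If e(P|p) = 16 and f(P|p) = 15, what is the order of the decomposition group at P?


|D_P| = e * f
= 16 * 15
= 240

240


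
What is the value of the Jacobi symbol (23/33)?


Compute (23/33) via quadratic reciprocity:
  reciprocity: (23/33) -> +(33/23)
  reduce: (10/23)
  pull out 2: (2/23) = +1  (since 23 mod 8 = 7)
  reciprocity: (5/23) -> +(23/5)
  reduce: (3/5)
  reciprocity: (3/5) -> +(5/3)
  reduce: (2/3)
  pull out 2: (2/3) = -1  (since 3 mod 8 = 3)
  (1/3) = 1
Product of signs = -1

-1


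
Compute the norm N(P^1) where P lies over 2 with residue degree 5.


N(P^a) = p^(a*f)
= 2^(1*5)
= 2^5
= 32

32


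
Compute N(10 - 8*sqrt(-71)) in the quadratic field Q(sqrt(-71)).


N(a + b*sqrt(d)) = a^2 - d*b^2
= (10)^2 - (-71)*(-8)^2
= 100 + 4544
= 4644

4644


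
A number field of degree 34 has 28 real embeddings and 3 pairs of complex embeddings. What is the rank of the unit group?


By Dirichlet's unit theorem:
rank = r1 + r2 - 1
= 28 + 3 - 1
= 30

30


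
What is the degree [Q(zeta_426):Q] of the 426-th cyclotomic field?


The degree equals Euler's totient phi(426).
426 = 2 * 3 * 71
phi(426) = 140

140


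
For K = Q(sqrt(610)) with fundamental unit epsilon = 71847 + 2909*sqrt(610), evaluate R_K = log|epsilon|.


epsilon = 71847 + 2909*sqrt(610)
= 143694.0000
R = ln(143694.0000)
= 11.8754

11.8754


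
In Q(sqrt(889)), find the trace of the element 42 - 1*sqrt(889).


Tr(a + b*sqrt(d)) = (a + b*sqrt(d)) + (a - b*sqrt(d)) = 2a
= 2 * (42)
= 84

84


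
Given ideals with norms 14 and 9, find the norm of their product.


N(IJ) = N(I) * N(J)
= 14 * 9
= 126

126


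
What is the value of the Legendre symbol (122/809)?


p = 809 is prime, so compute (122/809) with the reciprocity algorithm (Jacobi-symbol steps: pull out 2s via (2/n), flip via reciprocity, reduce):
  pull out 2: (2/809) = +1  (since 809 mod 8 = 1)
  reciprocity: (61/809) -> +(809/61)
  reduce: (16/61)
  pull out 2: (2/61) = -1  (since 61 mod 8 = 5)
  pull out 2: (2/61) = -1  (since 61 mod 8 = 5)
  pull out 2: (2/61) = -1  (since 61 mod 8 = 5)
  pull out 2: (2/61) = -1  (since 61 mod 8 = 5)
  (1/61) = 1
Product of signs = 1
(122/809) = 1

1


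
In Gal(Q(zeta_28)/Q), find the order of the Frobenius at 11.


The Frobenius at p in Gal(Q(zeta_n)/Q) = (Z/nZ)* is the class of p, so its order is ord_28(11), the smallest k >= 1 with 11^k = 1 mod 28.
n = 28 = 2^2 * 7, phi(28) = 12; the order divides phi(n).
Divisors of 12: 1, 2, 3, 4, 6, 12
Repeated squaring mod 28: 11^1 = 11, 11^2 = 9, 11^4 = 25, 11^8 = 9
Test divisors in increasing order:
  k=1: 11^1 = 11 mod 28
  k=2: 11^2 = 9 mod 28
  k=3: 11^3 = 9 * 11 = 15 mod 28
  k=4: 11^4 = 25 mod 28
  k=6: 11^6 = 25 * 9 = 1 mod 28  <- first divisor giving 1
Order = 6

6
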